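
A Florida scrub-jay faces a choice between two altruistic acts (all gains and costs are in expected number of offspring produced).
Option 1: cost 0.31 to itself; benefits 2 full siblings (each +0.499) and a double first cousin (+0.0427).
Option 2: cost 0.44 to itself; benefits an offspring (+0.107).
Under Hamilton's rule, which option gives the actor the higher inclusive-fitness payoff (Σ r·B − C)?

Option 1

Option 1: r to a full sibling = 0.5.
Option 1: r to a double first cousin = 0.25.
Option 1: Σ r·B − C = (2·0.5·0.499 + 1·0.25·0.0427) − 0.31 = 0.199675.
Option 2: r to an offspring = 0.5.
Option 2: Σ r·B − C = (1·0.5·0.107) − 0.44 = -0.3865.
Option 1 has the higher net inclusive-fitness payoff.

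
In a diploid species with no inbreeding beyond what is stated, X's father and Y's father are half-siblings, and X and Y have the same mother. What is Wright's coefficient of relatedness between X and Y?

0.3125

With two independent routes of shared ancestry, r is the sum of the two contributions.
X and Y are related in two ways: half first cousins through their fathers (r = 1/16) and half-sibs through their shared mother (r = 1/4).
r = 1/16 + 1/4 = 5/16 = 0.3125.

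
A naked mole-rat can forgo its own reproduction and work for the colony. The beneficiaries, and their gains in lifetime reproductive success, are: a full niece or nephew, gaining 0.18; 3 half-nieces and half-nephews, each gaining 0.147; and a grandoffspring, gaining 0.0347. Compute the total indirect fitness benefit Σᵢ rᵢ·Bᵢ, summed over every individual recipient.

0.1088

r to a full niece or nephew = 0.25 (full aunt/uncle↔niece/nephew: two paths of length 3 through the shared grandparent pair: r = 2·(1/2)^3 = 1/4).
r to a half-niece or half-nephew = 0.125 (half-aunt/uncle↔niece/nephew: one path of length 3: r = (1/2)^3 = 1/8).
r to a grandoffspring = 1/4 (two parent–offspring links: r = (1/2)^2 = 1/4).
Summing one r·B term per recipient: 1·0.25·0.18 + 3·0.125·0.147 + 1·0.25·0.0347 = 0.1088.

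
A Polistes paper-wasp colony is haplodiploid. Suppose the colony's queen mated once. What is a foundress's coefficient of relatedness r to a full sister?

Haplodiploid full sisters inherit their father's entire haploid genome identically (contributing 1/2) and on average half of their mother's contribution (1/2 · 1/2 = 1/4); r = 1/2 + 1/4 = 3/4.

0.75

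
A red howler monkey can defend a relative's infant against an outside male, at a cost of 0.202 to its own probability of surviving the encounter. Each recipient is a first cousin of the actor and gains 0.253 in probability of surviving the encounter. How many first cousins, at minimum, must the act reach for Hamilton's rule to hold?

r to a first cousin = 0.125 (first cousins share one grandparent pair — two paths of length 4: r = 2·(1/2)^4 = 1/8).
Hamilton's rule: n·r·B > C  ⇒  n > C/(r·B) = 0.202/(0.125·0.253) = 6.387.
The smallest integer exceeding 6.387 is 7.

7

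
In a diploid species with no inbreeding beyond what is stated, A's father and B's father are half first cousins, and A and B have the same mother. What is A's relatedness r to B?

0.265625

Wright's path rule: contributions from independent ancestry routes add.
A and B are related in two ways: half second cousins through their fathers (r = 1/64) and half-sibs through their shared mother (r = 1/4).
r = 1/64 + 1/4 = 17/64 = 0.265625.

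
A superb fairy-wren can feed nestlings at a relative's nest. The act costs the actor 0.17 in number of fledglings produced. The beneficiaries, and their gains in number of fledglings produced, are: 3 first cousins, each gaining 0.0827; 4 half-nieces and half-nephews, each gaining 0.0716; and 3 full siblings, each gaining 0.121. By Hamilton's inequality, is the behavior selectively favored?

Hamilton's rule: the trait is favored when the sum of r·B over every recipient exceeds the actor's cost C.
r to a first cousin = 1/8 (first cousins share one grandparent pair — two paths of length 4: r = 2·(1/2)^4 = 1/8).
r to a half-niece or half-nephew = 0.125 (half-aunt/uncle↔niece/nephew: one path of length 3: r = (1/2)^3 = 1/8).
r to a full sibling = 0.5 (full sibs share both parents — two paths of length 2: r = 2·(1/2)^2 = 1/2).
Summing one r·B term per recipient: 3·0.125·0.0827 + 4·0.125·0.0716 + 3·0.5·0.121 = 0.2483125.
0.2483125 > 0.17: the indirect benefit exceeds the cost.

Yes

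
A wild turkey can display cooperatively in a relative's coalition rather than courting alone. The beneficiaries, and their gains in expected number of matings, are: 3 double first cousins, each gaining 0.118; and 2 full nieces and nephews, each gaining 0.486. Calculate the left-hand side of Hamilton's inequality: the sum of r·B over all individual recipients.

0.3315

r to a double first cousin = 1/4 (double first cousins share both grandparent pairs — four paths of length 4: r = 4·(1/2)^4 = 1/4).
r to a full niece or nephew = 1/4 (full aunt/uncle↔niece/nephew: two paths of length 3 through the shared grandparent pair: r = 2·(1/2)^3 = 1/4).
Summing one r·B term per recipient: 3·0.25·0.118 + 2·0.25·0.486 = 0.3315.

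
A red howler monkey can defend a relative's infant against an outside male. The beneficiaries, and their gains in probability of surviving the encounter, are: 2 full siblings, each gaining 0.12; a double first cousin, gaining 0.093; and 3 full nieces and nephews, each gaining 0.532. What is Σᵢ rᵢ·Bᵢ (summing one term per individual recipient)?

r to a full sibling = 1/2 (full sibs share both parents — two paths of length 2: r = 2·(1/2)^2 = 1/2).
r to a double first cousin = 1/4 (double first cousins share both grandparent pairs — four paths of length 4: r = 4·(1/2)^4 = 1/4).
r to a full niece or nephew = 0.25 (full aunt/uncle↔niece/nephew: two paths of length 3 through the shared grandparent pair: r = 2·(1/2)^3 = 1/4).
Summing one r·B term per recipient: 2·0.5·0.12 + 1·0.25·0.093 + 3·0.25·0.532 = 0.54225.

0.54225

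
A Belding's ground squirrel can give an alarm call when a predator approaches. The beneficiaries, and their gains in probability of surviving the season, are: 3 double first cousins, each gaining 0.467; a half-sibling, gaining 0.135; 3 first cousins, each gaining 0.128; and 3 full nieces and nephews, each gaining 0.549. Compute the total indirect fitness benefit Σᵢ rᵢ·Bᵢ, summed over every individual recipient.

r to a double first cousin = 0.25 (double first cousins share both grandparent pairs — four paths of length 4: r = 4·(1/2)^4 = 1/4).
r to a half-sibling = 1/4 (half-sibs share one parent — one path of length 2: r = (1/2)^2 = 1/4).
r to a first cousin = 0.125 (first cousins share one grandparent pair — two paths of length 4: r = 2·(1/2)^4 = 1/8).
r to a full niece or nephew = 0.25 (full aunt/uncle↔niece/nephew: two paths of length 3 through the shared grandparent pair: r = 2·(1/2)^3 = 1/4).
Summing one r·B term per recipient: 3·0.25·0.467 + 1·0.25·0.135 + 3·0.125·0.128 + 3·0.25·0.549 = 0.84375.

0.84375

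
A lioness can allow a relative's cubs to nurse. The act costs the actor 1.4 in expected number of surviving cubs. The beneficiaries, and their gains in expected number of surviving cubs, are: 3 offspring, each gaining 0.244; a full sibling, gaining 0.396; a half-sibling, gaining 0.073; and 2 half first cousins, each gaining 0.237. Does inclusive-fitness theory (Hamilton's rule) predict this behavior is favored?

Hamilton's rule: the trait is favored when the sum of r·B over every recipient exceeds the actor's cost C.
r to an offspring = 1/2 (one parent–offspring link: r = (1/2)^1 = 1/2).
r to a full sibling = 1/2 (full sibs share both parents — two paths of length 2: r = 2·(1/2)^2 = 1/2).
r to a half-sibling = 0.25 (half-sibs share one parent — one path of length 2: r = (1/2)^2 = 1/4).
r to a half first cousin = 1/16 (half first cousins share one grandparent — one path of length 4: r = (1/2)^4 = 1/16).
Summing one r·B term per recipient: 3·0.5·0.244 + 1·0.5·0.396 + 1·0.25·0.073 + 2·0.0625·0.237 = 0.611875.
0.611875 < 1.4: the indirect benefit is less than the cost.

No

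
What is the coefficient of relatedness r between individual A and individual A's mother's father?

Each parent–offspring link contributes a factor of 1/2, and independent paths through distinct common ancestors add.
Two parent–offspring links: r = (1/2)^2 = 1/4.

0.25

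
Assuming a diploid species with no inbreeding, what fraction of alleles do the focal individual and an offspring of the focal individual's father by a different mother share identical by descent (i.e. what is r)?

Each parent–offspring link contributes a factor of 1/2, and independent paths through distinct common ancestors add.
Half-sibs share one parent — one path of length 2: r = (1/2)^2 = 1/4.

0.25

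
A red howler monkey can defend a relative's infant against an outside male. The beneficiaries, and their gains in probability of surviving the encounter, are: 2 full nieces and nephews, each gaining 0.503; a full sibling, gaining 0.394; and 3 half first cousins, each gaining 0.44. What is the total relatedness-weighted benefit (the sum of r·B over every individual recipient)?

0.531

r to a full niece or nephew = 0.25 (full aunt/uncle↔niece/nephew: two paths of length 3 through the shared grandparent pair: r = 2·(1/2)^3 = 1/4).
r to a full sibling = 0.5 (full sibs share both parents — two paths of length 2: r = 2·(1/2)^2 = 1/2).
r to a half first cousin = 0.0625 (half first cousins share one grandparent — one path of length 4: r = (1/2)^4 = 1/16).
Summing one r·B term per recipient: 2·0.25·0.503 + 1·0.5·0.394 + 3·0.0625·0.44 = 0.531.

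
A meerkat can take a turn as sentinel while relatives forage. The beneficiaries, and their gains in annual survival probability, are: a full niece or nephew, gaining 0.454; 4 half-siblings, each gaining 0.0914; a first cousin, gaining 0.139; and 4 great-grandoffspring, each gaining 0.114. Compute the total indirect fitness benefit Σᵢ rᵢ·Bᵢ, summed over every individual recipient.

0.279275

r to a full niece or nephew = 0.25 (full aunt/uncle↔niece/nephew: two paths of length 3 through the shared grandparent pair: r = 2·(1/2)^3 = 1/4).
r to a half-sibling = 1/4 (half-sibs share one parent — one path of length 2: r = (1/2)^2 = 1/4).
r to a first cousin = 0.125 (first cousins share one grandparent pair — two paths of length 4: r = 2·(1/2)^4 = 1/8).
r to a great-grandoffspring = 0.125 (three parent–offspring links: r = (1/2)^3 = 1/8).
Summing one r·B term per recipient: 1·0.25·0.454 + 4·0.25·0.0914 + 1·0.125·0.139 + 4·0.125·0.114 = 0.279275.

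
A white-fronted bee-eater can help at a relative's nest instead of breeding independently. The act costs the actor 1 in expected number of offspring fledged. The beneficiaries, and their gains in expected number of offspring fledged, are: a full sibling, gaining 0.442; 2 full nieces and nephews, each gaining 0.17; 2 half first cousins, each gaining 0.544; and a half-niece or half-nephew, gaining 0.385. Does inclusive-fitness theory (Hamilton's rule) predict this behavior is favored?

No

Hamilton's rule: the trait is favored when the sum of r·B over every recipient exceeds the actor's cost C.
r to a full sibling = 0.5 (full sibs share both parents — two paths of length 2: r = 2·(1/2)^2 = 1/2).
r to a full niece or nephew = 1/4 (full aunt/uncle↔niece/nephew: two paths of length 3 through the shared grandparent pair: r = 2·(1/2)^3 = 1/4).
r to a half first cousin = 0.0625 (half first cousins share one grandparent — one path of length 4: r = (1/2)^4 = 1/16).
r to a half-niece or half-nephew = 0.125 (half-aunt/uncle↔niece/nephew: one path of length 3: r = (1/2)^3 = 1/8).
Summing one r·B term per recipient: 1·0.5·0.442 + 2·0.25·0.17 + 2·0.0625·0.544 + 1·0.125·0.385 = 0.422125.
0.422125 < 1: the indirect benefit is less than the cost.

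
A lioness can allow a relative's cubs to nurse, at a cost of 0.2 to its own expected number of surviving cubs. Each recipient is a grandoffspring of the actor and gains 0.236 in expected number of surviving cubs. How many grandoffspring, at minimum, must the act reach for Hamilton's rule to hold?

r to a grandoffspring = 1/4 (two parent–offspring links: r = (1/2)^2 = 1/4).
Hamilton's rule: n·r·B > C  ⇒  n > C/(r·B) = 0.2/(0.25·0.236) = 3.39.
The smallest integer exceeding 3.39 is 4.

4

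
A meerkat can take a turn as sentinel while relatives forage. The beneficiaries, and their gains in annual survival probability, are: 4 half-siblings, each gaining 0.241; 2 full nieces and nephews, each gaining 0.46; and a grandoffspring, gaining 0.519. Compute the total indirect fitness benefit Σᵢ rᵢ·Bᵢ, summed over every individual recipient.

0.60075

r to a half-sibling = 0.25 (half-sibs share one parent — one path of length 2: r = (1/2)^2 = 1/4).
r to a full niece or nephew = 0.25 (full aunt/uncle↔niece/nephew: two paths of length 3 through the shared grandparent pair: r = 2·(1/2)^3 = 1/4).
r to a grandoffspring = 0.25 (two parent–offspring links: r = (1/2)^2 = 1/4).
Summing one r·B term per recipient: 4·0.25·0.241 + 2·0.25·0.46 + 1·0.25·0.519 = 0.60075.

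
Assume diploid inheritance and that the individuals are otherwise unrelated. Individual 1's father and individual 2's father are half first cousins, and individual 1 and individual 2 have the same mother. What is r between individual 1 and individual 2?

Relatedness sums over independent paths through distinct common ancestors.
Individual 1 and individual 2 are related in two ways: half second cousins through their fathers (r = 1/64) and half-sibs through their shared mother (r = 1/4).
r = 1/64 + 1/4 = 0.265625.

0.265625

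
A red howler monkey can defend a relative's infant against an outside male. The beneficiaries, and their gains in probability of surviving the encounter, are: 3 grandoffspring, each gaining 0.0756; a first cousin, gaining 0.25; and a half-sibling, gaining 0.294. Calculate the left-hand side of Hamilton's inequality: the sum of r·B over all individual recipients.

r to a grandoffspring = 0.25 (two parent–offspring links: r = (1/2)^2 = 1/4).
r to a first cousin = 0.125 (first cousins share one grandparent pair — two paths of length 4: r = 2·(1/2)^4 = 1/8).
r to a half-sibling = 0.25 (half-sibs share one parent — one path of length 2: r = (1/2)^2 = 1/4).
Summing one r·B term per recipient: 3·0.25·0.0756 + 1·0.125·0.25 + 1·0.25·0.294 = 0.16145.

0.16145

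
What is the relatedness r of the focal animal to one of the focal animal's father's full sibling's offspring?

0.125

Each parent–offspring link contributes a factor of 1/2, and independent paths through distinct common ancestors add.
First cousins share one grandparent pair — two paths of length 4: r = 2·(1/2)^4 = 1/8.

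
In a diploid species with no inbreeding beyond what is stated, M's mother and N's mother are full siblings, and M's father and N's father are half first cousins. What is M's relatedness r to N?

Relatedness sums over independent paths through distinct common ancestors.
M and N are related in two ways: first cousins through their mothers (r = 1/8) and half second cousins through their fathers (r = 1/64).
r = 1/8 + 1/64 = 9/64 = 0.140625.

0.140625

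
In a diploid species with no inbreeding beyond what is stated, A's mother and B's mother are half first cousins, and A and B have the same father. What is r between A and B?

0.265625

Wright's path rule: contributions from independent ancestry routes add.
A and B are related in two ways: half second cousins through their mothers (r = 1/64) and half-sibs through their shared father (r = 1/4).
r = 1/64 + 1/4 = 0.265625.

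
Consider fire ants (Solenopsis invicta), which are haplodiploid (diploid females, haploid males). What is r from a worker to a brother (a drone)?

0.25

Her haploid brother carries none of their father's genes and a random half of their mother's genome; that half matches the maternal half of her own genome with probability 1/2: r = 1/2 · 1/2 = 1/4.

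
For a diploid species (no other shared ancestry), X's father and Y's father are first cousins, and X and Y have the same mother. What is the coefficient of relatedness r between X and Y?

0.28125

With two independent routes of shared ancestry, r is the sum of the two contributions.
X and Y are related in two ways: second cousins through their fathers (r = 1/32) and half-sibs through their shared mother (r = 1/4).
r = 1/32 + 1/4 = 9/32 = 0.28125.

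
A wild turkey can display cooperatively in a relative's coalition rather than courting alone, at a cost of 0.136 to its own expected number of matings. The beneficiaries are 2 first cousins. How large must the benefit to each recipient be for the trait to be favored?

r to a first cousin = 0.125 (first cousins share one grandparent pair — two paths of length 4: r = 2·(1/2)^4 = 1/8).
Hamilton's rule with n recipients of equal r: n·r·B > C, so B > C/(n·r) = 0.136/(2·0.125) = 0.544.

0.544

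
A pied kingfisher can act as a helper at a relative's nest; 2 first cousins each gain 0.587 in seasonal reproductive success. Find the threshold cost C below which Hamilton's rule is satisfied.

0.14675

r to a first cousin = 0.125 (first cousins share one grandparent pair — two paths of length 4: r = 2·(1/2)^4 = 1/8).
Hamilton's rule: n·r·B > C, so the trait is favored while C < n·r·B = 2·0.125·0.587 = 0.14675.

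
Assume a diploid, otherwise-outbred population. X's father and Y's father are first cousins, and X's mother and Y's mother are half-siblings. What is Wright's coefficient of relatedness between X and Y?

0.09375

Wright's path rule: contributions from independent ancestry routes add.
X and Y are related in two ways: second cousins through their fathers (r = 1/32) and half first cousins through their mothers (r = 1/16).
r = 1/32 + 1/16 = 3/32 = 0.09375.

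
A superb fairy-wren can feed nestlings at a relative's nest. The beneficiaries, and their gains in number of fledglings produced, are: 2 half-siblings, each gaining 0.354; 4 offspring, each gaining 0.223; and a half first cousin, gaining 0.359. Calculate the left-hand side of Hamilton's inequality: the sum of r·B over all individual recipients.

0.6454375

r to a half-sibling = 0.25 (half-sibs share one parent — one path of length 2: r = (1/2)^2 = 1/4).
r to an offspring = 0.5 (one parent–offspring link: r = (1/2)^1 = 1/2).
r to a half first cousin = 1/16 (half first cousins share one grandparent — one path of length 4: r = (1/2)^4 = 1/16).
Summing one r·B term per recipient: 2·0.25·0.354 + 4·0.5·0.223 + 1·0.0625·0.359 = 0.6454375.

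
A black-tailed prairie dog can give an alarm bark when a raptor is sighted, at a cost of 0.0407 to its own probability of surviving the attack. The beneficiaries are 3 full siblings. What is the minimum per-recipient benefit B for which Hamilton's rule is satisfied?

r to a full sibling = 1/2 (full sibs share both parents — two paths of length 2: r = 2·(1/2)^2 = 1/2).
Hamilton's rule with n recipients of equal r: n·r·B > C, so B > C/(n·r) = 0.0407/(3·0.5) = 0.0271.

0.0271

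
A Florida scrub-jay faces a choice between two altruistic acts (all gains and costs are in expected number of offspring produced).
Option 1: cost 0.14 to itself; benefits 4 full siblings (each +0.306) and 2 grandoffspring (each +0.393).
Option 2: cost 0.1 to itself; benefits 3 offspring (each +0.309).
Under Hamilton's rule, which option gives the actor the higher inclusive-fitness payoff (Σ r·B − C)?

Option 1

Option 1: r to a full sibling = 0.5.
Option 1: r to a grandoffspring = 0.25.
Option 1: Σ r·B − C = (4·0.5·0.306 + 2·0.25·0.393) − 0.14 = 0.6685.
Option 2: r to an offspring = 0.5.
Option 2: Σ r·B − C = (3·0.5·0.309) − 0.1 = 0.3635.
Option 1 has the higher net inclusive-fitness payoff.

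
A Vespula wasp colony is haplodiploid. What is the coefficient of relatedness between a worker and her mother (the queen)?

One meiotic link between diploid queen and diploid daughter: r = 1/2.

0.5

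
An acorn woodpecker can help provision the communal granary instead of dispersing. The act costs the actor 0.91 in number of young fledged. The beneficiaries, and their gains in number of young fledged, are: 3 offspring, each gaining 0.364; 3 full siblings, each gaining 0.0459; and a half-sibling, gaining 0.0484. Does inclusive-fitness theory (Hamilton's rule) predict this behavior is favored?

No

Hamilton's rule: the trait is favored when the sum of r·B over every recipient exceeds the actor's cost C.
r to an offspring = 0.5 (one parent–offspring link: r = (1/2)^1 = 1/2).
r to a full sibling = 0.5 (full sibs share both parents — two paths of length 2: r = 2·(1/2)^2 = 1/2).
r to a half-sibling = 0.25 (half-sibs share one parent — one path of length 2: r = (1/2)^2 = 1/4).
Summing one r·B term per recipient: 3·0.5·0.364 + 3·0.5·0.0459 + 1·0.25·0.0484 = 0.62695.
0.62695 < 0.91: the indirect benefit is less than the cost.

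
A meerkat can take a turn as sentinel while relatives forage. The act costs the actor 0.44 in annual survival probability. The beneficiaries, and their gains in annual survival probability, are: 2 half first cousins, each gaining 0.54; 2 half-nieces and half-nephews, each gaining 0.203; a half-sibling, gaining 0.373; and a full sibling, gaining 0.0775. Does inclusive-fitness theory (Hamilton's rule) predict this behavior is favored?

Hamilton's rule: the trait is favored when the sum of r·B over every recipient exceeds the actor's cost C.
r to a half first cousin = 0.0625 (half first cousins share one grandparent — one path of length 4: r = (1/2)^4 = 1/16).
r to a half-niece or half-nephew = 1/8 (half-aunt/uncle↔niece/nephew: one path of length 3: r = (1/2)^3 = 1/8).
r to a half-sibling = 1/4 (half-sibs share one parent — one path of length 2: r = (1/2)^2 = 1/4).
r to a full sibling = 1/2 (full sibs share both parents — two paths of length 2: r = 2·(1/2)^2 = 1/2).
Summing one r·B term per recipient: 2·0.0625·0.54 + 2·0.125·0.203 + 1·0.25·0.373 + 1·0.5·0.0775 = 0.25025.
0.25025 < 0.44: the indirect benefit is less than the cost.

No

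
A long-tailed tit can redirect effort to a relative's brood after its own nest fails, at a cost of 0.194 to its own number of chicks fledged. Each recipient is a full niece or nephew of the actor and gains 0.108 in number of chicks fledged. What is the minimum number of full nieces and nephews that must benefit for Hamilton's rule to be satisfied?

8

r to a full niece or nephew = 1/4 (full aunt/uncle↔niece/nephew: two paths of length 3 through the shared grandparent pair: r = 2·(1/2)^3 = 1/4).
Hamilton's rule: n·r·B > C  ⇒  n > C/(r·B) = 0.194/(0.25·0.108) = 7.185.
The smallest integer exceeding 7.185 is 8.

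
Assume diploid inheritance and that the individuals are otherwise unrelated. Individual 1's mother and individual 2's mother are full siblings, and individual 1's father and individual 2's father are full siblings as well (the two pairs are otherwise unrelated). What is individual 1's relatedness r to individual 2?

0.25

Relatedness sums over independent paths through distinct common ancestors.
Individual 1 and individual 2 are related in two ways: first cousins through their mothers (r = 1/8) and first cousins through their fathers (r = 1/8) — i.e. double first cousins.
r = 1/8 + 1/8 = 0.25.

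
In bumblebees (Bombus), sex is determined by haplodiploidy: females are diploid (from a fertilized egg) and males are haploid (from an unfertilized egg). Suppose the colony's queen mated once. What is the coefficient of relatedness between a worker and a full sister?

0.75

Haplodiploid full sisters inherit their father's entire haploid genome identically (contributing 1/2) and on average half of their mother's contribution (1/2 · 1/2 = 1/4); r = 1/2 + 1/4 = 3/4.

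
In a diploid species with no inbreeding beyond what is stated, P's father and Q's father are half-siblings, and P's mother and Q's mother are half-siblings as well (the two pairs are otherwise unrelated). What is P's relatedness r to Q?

With two independent routes of shared ancestry, r is the sum of the two contributions.
P and Q are related in two ways: half first cousins through their fathers (r = 1/16) and half first cousins through their mothers (r = 1/16).
r = 1/16 + 1/16 = 1/8 = 0.125.

0.125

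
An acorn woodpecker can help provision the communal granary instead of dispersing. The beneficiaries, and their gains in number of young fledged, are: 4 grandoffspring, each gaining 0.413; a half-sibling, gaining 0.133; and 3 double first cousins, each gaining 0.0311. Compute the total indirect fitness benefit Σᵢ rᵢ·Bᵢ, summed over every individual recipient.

0.469575

r to a grandoffspring = 0.25 (two parent–offspring links: r = (1/2)^2 = 1/4).
r to a half-sibling = 0.25 (half-sibs share one parent — one path of length 2: r = (1/2)^2 = 1/4).
r to a double first cousin = 0.25 (double first cousins share both grandparent pairs — four paths of length 4: r = 4·(1/2)^4 = 1/4).
Summing one r·B term per recipient: 4·0.25·0.413 + 1·0.25·0.133 + 3·0.25·0.0311 = 0.469575.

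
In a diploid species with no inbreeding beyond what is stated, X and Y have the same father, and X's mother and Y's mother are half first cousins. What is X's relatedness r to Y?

0.265625

With two independent routes of shared ancestry, r is the sum of the two contributions.
X and Y are related in two ways: half-sibs through their shared father (r = 1/4) and half second cousins through their mothers (r = 1/64).
r = 1/4 + 1/64 = 17/64 = 0.265625.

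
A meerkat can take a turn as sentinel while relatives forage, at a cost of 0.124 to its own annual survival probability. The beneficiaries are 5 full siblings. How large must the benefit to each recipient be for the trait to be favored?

0.0496

r to a full sibling = 0.5 (full sibs share both parents — two paths of length 2: r = 2·(1/2)^2 = 1/2).
Hamilton's rule with n recipients of equal r: n·r·B > C, so B > C/(n·r) = 0.124/(5·0.5) = 0.0496.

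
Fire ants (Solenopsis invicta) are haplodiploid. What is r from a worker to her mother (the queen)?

One meiotic link between diploid queen and diploid daughter: r = 1/2.

0.5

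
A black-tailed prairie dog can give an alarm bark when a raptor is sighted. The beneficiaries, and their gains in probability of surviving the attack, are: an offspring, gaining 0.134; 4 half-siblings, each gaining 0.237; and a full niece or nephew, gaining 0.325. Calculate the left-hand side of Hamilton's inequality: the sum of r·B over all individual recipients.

r to an offspring = 1/2 (one parent–offspring link: r = (1/2)^1 = 1/2).
r to a half-sibling = 0.25 (half-sibs share one parent — one path of length 2: r = (1/2)^2 = 1/4).
r to a full niece or nephew = 0.25 (full aunt/uncle↔niece/nephew: two paths of length 3 through the shared grandparent pair: r = 2·(1/2)^3 = 1/4).
Summing one r·B term per recipient: 1·0.5·0.134 + 4·0.25·0.237 + 1·0.25·0.325 = 0.38525.

0.38525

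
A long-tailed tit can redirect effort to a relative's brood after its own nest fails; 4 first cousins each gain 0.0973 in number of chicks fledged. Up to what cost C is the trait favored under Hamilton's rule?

0.04865

r to a first cousin = 1/8 (first cousins share one grandparent pair — two paths of length 4: r = 2·(1/2)^4 = 1/8).
Hamilton's rule: n·r·B > C, so the trait is favored while C < n·r·B = 4·0.125·0.0973 = 0.04865.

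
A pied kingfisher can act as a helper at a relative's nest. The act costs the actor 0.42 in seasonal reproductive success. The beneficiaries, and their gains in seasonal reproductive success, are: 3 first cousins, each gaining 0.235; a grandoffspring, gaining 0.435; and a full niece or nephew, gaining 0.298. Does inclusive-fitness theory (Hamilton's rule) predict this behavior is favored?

Hamilton's rule: the trait is favored when the sum of r·B over every recipient exceeds the actor's cost C.
r to a first cousin = 0.125 (first cousins share one grandparent pair — two paths of length 4: r = 2·(1/2)^4 = 1/8).
r to a grandoffspring = 0.25 (two parent–offspring links: r = (1/2)^2 = 1/4).
r to a full niece or nephew = 1/4 (full aunt/uncle↔niece/nephew: two paths of length 3 through the shared grandparent pair: r = 2·(1/2)^3 = 1/4).
Summing one r·B term per recipient: 3·0.125·0.235 + 1·0.25·0.435 + 1·0.25·0.298 = 0.271375.
0.271375 < 0.42: the indirect benefit is less than the cost.

No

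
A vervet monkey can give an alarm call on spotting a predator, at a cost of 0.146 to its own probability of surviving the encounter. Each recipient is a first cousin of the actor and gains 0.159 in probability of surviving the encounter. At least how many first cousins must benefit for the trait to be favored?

r to a first cousin = 0.125 (first cousins share one grandparent pair — two paths of length 4: r = 2·(1/2)^4 = 1/8).
Hamilton's rule: n·r·B > C  ⇒  n > C/(r·B) = 0.146/(0.125·0.159) = 7.346.
The smallest integer exceeding 7.346 is 8.

8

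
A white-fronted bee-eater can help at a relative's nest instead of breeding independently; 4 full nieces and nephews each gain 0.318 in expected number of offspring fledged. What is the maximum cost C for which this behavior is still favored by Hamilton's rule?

0.318

r to a full niece or nephew = 0.25 (full aunt/uncle↔niece/nephew: two paths of length 3 through the shared grandparent pair: r = 2·(1/2)^3 = 1/4).
Hamilton's rule: n·r·B > C, so the trait is favored while C < n·r·B = 4·0.25·0.318 = 0.318.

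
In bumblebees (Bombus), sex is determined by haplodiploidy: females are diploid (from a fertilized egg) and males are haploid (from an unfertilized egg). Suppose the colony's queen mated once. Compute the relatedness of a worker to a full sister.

Haplodiploid full sisters inherit their father's entire haploid genome identically (contributing 1/2) and on average half of their mother's contribution (1/2 · 1/2 = 1/4); r = 1/2 + 1/4 = 3/4.

0.75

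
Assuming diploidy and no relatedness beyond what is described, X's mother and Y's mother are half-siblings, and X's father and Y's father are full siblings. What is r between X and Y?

0.1875

Wright's path rule: contributions from independent ancestry routes add.
X and Y are related in two ways: half first cousins through their mothers (r = 1/16) and first cousins through their fathers (r = 1/8).
r = 1/16 + 1/8 = 0.1875.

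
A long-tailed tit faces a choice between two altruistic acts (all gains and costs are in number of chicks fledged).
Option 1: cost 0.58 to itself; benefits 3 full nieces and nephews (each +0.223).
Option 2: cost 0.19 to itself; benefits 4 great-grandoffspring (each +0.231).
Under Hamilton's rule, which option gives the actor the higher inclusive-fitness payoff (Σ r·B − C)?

Option 2

Option 1: r to a full niece or nephew = 0.25.
Option 1: Σ r·B − C = (3·0.25·0.223) − 0.58 = -0.41275.
Option 2: r to a great-grandoffspring = 0.125.
Option 2: Σ r·B − C = (4·0.125·0.231) − 0.19 = -0.0745.
Option 2 has the higher net inclusive-fitness payoff.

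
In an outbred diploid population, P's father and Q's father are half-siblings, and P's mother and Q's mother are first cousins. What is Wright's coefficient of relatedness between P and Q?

With two independent routes of shared ancestry, r is the sum of the two contributions.
P and Q are related in two ways: half first cousins through their fathers (r = 1/16) and second cousins through their mothers (r = 1/32).
r = 1/16 + 1/32 = 0.09375.

0.09375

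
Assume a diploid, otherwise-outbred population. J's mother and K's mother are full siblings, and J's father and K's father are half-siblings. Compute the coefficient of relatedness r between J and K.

Relatedness sums over independent paths through distinct common ancestors.
J and K are related in two ways: first cousins through their mothers (r = 1/8) and half first cousins through their fathers (r = 1/16).
r = 1/8 + 1/16 = 0.1875.

0.1875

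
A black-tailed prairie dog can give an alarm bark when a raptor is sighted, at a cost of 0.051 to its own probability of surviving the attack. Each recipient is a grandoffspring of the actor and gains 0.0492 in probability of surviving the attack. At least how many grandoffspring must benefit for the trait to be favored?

5

r to a grandoffspring = 0.25 (two parent–offspring links: r = (1/2)^2 = 1/4).
Hamilton's rule: n·r·B > C  ⇒  n > C/(r·B) = 0.051/(0.25·0.0492) = 4.146.
The smallest integer exceeding 4.146 is 5.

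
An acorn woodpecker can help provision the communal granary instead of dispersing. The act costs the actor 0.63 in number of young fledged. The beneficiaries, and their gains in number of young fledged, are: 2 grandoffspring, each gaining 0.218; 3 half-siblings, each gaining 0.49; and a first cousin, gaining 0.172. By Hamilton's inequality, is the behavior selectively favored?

No

Hamilton's rule: the trait is favored when the sum of r·B over every recipient exceeds the actor's cost C.
r to a grandoffspring = 1/4 (two parent–offspring links: r = (1/2)^2 = 1/4).
r to a half-sibling = 0.25 (half-sibs share one parent — one path of length 2: r = (1/2)^2 = 1/4).
r to a first cousin = 0.125 (first cousins share one grandparent pair — two paths of length 4: r = 2·(1/2)^4 = 1/8).
Summing one r·B term per recipient: 2·0.25·0.218 + 3·0.25·0.49 + 1·0.125·0.172 = 0.498.
0.498 < 0.63: the indirect benefit is less than the cost.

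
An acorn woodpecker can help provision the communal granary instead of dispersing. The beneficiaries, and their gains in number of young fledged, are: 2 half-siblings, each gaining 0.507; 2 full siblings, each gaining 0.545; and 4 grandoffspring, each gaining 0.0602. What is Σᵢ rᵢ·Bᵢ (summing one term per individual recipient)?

0.8587

r to a half-sibling = 0.25 (half-sibs share one parent — one path of length 2: r = (1/2)^2 = 1/4).
r to a full sibling = 0.5 (full sibs share both parents — two paths of length 2: r = 2·(1/2)^2 = 1/2).
r to a grandoffspring = 1/4 (two parent–offspring links: r = (1/2)^2 = 1/4).
Summing one r·B term per recipient: 2·0.25·0.507 + 2·0.5·0.545 + 4·0.25·0.0602 = 0.8587.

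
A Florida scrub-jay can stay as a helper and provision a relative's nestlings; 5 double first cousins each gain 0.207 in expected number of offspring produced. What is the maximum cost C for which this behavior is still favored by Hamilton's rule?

r to a double first cousin = 1/4 (double first cousins share both grandparent pairs — four paths of length 4: r = 4·(1/2)^4 = 1/4).
Hamilton's rule: n·r·B > C, so the trait is favored while C < n·r·B = 5·0.25·0.207 = 0.25875.

0.25875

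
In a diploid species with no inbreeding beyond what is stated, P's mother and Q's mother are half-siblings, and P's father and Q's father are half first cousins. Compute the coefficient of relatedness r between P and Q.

0.078125

Relatedness sums over independent paths through distinct common ancestors.
P and Q are related in two ways: half first cousins through their mothers (r = 1/16) and half second cousins through their fathers (r = 1/64).
r = 1/16 + 1/64 = 0.078125.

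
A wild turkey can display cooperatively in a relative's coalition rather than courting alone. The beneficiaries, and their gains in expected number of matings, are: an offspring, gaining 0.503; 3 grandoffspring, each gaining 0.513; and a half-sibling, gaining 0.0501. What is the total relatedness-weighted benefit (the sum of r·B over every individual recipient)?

r to an offspring = 0.5 (one parent–offspring link: r = (1/2)^1 = 1/2).
r to a grandoffspring = 1/4 (two parent–offspring links: r = (1/2)^2 = 1/4).
r to a half-sibling = 0.25 (half-sibs share one parent — one path of length 2: r = (1/2)^2 = 1/4).
Summing one r·B term per recipient: 1·0.5·0.503 + 3·0.25·0.513 + 1·0.25·0.0501 = 0.648775.

0.648775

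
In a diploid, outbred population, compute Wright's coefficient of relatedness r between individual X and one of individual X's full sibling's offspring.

0.25

Each parent–offspring link contributes a factor of 1/2, and independent paths through distinct common ancestors add.
Full aunt/uncle↔niece/nephew: two paths of length 3 through the shared grandparent pair: r = 2·(1/2)^3 = 1/4.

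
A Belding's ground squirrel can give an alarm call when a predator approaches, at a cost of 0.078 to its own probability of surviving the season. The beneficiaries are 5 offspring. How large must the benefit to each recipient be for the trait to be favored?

0.0312

r to an offspring = 1/2 (one parent–offspring link: r = (1/2)^1 = 1/2).
Hamilton's rule with n recipients of equal r: n·r·B > C, so B > C/(n·r) = 0.078/(5·0.5) = 0.0312.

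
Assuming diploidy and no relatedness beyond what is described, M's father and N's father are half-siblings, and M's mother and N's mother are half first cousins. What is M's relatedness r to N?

0.078125

Relatedness sums over independent paths through distinct common ancestors.
M and N are related in two ways: half first cousins through their fathers (r = 1/16) and half second cousins through their mothers (r = 1/64).
r = 1/16 + 1/64 = 0.078125.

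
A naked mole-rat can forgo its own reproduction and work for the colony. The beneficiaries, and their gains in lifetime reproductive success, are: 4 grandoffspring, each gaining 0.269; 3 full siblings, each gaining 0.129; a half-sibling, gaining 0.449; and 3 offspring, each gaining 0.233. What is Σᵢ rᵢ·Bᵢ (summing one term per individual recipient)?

r to a grandoffspring = 1/4 (two parent–offspring links: r = (1/2)^2 = 1/4).
r to a full sibling = 0.5 (full sibs share both parents — two paths of length 2: r = 2·(1/2)^2 = 1/2).
r to a half-sibling = 1/4 (half-sibs share one parent — one path of length 2: r = (1/2)^2 = 1/4).
r to an offspring = 1/2 (one parent–offspring link: r = (1/2)^1 = 1/2).
Summing one r·B term per recipient: 4·0.25·0.269 + 3·0.5·0.129 + 1·0.25·0.449 + 3·0.5·0.233 = 0.92425.

0.92425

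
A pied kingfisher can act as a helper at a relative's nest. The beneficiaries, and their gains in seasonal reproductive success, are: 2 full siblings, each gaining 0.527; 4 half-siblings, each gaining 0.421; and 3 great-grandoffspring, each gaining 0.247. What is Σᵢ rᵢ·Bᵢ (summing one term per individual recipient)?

1.040625

r to a full sibling = 0.5 (full sibs share both parents — two paths of length 2: r = 2·(1/2)^2 = 1/2).
r to a half-sibling = 0.25 (half-sibs share one parent — one path of length 2: r = (1/2)^2 = 1/4).
r to a great-grandoffspring = 1/8 (three parent–offspring links: r = (1/2)^3 = 1/8).
Summing one r·B term per recipient: 2·0.5·0.527 + 4·0.25·0.421 + 3·0.125·0.247 = 1.040625.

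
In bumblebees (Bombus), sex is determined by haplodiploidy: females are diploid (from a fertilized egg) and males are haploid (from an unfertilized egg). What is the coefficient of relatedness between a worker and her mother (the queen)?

0.5

One meiotic link between diploid queen and diploid daughter: r = 1/2.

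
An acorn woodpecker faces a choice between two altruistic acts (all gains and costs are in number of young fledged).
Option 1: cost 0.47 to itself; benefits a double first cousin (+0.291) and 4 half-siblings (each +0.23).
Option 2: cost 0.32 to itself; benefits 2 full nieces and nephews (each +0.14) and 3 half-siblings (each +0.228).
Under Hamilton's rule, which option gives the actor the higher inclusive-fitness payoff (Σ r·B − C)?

Option 1: r to a double first cousin = 0.25.
Option 1: r to a half-sibling = 0.25.
Option 1: Σ r·B − C = (1·0.25·0.291 + 4·0.25·0.23) − 0.47 = -0.16725.
Option 2: r to a full niece or nephew = 0.25.
Option 2: r to a half-sibling = 0.25.
Option 2: Σ r·B − C = (2·0.25·0.14 + 3·0.25·0.228) − 0.32 = -0.079.
Option 2 has the higher net inclusive-fitness payoff.

Option 2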